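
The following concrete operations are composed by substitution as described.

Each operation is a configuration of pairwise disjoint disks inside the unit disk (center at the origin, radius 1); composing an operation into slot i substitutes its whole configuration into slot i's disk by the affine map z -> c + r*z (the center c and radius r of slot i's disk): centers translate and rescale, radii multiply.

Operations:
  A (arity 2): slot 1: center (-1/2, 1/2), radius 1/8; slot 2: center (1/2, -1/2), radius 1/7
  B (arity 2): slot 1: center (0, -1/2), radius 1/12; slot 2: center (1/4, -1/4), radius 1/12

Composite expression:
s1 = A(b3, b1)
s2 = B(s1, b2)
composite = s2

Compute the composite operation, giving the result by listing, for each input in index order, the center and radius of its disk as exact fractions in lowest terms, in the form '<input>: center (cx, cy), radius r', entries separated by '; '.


b1: center (1/24, -13/24), radius 1/84; b2: center (1/4, -1/4), radius 1/12; b3: center (-1/24, -11/24), radius 1/96

Follow each b-input down from B: c' goes to c + r*c', radius to r*r'.
b3: after 2 affine steps, its disk has center (-1/24, -11/24), radius 1/96
b1: after 2 affine steps, its disk has center (1/24, -13/24), radius 1/84
b2: after 1 affine step, its disk has center (1/4, -1/4), radius 1/12


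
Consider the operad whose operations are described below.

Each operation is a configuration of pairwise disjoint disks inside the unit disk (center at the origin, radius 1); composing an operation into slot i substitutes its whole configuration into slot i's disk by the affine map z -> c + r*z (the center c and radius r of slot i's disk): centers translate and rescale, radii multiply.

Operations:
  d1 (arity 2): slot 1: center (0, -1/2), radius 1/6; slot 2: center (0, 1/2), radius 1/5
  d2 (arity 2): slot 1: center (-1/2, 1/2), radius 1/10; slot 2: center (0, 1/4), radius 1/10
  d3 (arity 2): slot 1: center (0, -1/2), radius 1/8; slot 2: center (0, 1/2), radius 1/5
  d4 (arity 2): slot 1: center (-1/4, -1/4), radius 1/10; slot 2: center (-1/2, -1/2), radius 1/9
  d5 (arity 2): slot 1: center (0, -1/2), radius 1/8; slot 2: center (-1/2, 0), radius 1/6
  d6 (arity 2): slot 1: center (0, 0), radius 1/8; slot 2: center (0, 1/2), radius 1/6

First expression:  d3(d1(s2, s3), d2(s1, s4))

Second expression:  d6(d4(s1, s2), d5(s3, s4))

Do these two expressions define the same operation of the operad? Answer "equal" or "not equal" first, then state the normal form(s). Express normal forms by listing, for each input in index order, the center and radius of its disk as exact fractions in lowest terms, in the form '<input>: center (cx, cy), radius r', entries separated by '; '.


not equal: they reduce to s1: center (-1/10, 3/5), radius 1/50; s2: center (0, -9/16), radius 1/48; s3: center (0, -7/16), radius 1/40; s4: center (0, 11/20), radius 1/50 and s1: center (-1/32, -1/32), radius 1/80; s2: center (-1/16, -1/16), radius 1/72; s3: center (0, 5/12), radius 1/48; s4: center (-1/12, 1/2), radius 1/36


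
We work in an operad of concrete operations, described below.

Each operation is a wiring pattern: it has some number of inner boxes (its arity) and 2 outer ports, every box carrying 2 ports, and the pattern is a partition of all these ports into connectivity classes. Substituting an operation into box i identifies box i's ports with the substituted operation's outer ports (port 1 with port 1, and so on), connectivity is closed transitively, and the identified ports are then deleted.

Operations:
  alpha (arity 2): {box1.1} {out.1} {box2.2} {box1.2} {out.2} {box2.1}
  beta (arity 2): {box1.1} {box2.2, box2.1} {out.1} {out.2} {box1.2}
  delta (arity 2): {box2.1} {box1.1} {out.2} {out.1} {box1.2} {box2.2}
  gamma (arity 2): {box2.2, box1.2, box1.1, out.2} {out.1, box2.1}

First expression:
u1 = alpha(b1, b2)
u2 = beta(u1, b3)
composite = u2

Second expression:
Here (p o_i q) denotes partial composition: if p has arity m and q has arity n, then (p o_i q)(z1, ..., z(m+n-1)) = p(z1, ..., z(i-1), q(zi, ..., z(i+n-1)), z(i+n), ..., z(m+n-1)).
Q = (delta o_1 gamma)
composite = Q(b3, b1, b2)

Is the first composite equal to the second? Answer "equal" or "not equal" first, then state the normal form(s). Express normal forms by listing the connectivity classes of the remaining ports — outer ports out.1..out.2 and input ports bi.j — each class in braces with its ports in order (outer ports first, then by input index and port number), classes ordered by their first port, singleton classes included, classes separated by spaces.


not equal; first: {out.1} {out.2} {b1.1} {b1.2} {b2.1} {b2.2} {b3.1, b3.2}; second: {out.1} {out.2} {b1.1} {b1.2, b3.1, b3.2} {b2.1} {b2.2}

In normal form, the first expression is {out.1} {out.2} {b1.1} {b1.2} {b2.1} {b2.2} {b3.1, b3.2}
In normal form, the second expression is {out.1} {out.2} {b1.1} {b1.2, b3.1, b3.2} {b2.1} {b2.2}
No match — not equal.


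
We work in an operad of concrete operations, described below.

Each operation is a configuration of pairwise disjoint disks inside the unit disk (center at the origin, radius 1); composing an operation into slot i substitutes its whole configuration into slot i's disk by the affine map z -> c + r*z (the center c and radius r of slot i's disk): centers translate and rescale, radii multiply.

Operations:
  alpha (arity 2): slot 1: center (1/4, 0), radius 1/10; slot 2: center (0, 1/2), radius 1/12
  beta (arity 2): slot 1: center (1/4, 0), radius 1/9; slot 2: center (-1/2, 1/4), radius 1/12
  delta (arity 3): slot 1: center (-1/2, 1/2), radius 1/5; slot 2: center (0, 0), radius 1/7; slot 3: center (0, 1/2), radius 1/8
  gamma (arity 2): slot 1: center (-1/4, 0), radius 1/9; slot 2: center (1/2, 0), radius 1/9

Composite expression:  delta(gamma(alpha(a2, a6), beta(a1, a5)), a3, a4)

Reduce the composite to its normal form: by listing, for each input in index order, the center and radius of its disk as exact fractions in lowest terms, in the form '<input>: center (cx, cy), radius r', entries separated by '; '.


a1: center (-71/180, 1/2), radius 1/405; a2: center (-49/90, 1/2), radius 1/450; a3: center (0, 0), radius 1/7; a4: center (0, 1/2), radius 1/8; a5: center (-37/90, 91/180), radius 1/540; a6: center (-11/20, 23/45), radius 1/540


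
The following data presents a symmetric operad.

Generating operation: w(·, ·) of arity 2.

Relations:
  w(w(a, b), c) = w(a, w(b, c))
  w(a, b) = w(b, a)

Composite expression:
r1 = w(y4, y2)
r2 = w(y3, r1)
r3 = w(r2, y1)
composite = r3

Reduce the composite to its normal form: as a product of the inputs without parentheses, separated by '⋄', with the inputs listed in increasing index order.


Key point: w commutes, so take the y-inputs in any fixed order.
w(y4, y2) linearizes to y4 ⋄ y2
w(y3, w(y4, y2)) linearizes to y3 ⋄ y4 ⋄ y2
w(w(y3, w(y4, y2)), y1) linearizes to y3 ⋄ y4 ⋄ y2 ⋄ y1
reordering the factors by index: y1 ⋄ y2 ⋄ y3 ⋄ y4

y1 ⋄ y2 ⋄ y3 ⋄ y4


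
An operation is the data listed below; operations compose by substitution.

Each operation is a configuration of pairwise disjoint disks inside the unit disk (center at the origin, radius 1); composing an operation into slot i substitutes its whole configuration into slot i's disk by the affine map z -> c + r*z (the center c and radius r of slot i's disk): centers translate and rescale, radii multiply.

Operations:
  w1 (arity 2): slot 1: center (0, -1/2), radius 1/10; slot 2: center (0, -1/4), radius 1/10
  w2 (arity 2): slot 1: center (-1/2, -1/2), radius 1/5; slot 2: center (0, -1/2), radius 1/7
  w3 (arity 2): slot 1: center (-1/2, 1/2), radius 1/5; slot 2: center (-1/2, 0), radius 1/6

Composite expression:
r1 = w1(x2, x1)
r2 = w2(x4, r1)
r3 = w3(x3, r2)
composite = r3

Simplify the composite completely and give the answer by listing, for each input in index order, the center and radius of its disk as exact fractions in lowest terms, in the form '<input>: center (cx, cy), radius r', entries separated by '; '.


x1: center (-1/2, -5/56), radius 1/420; x2: center (-1/2, -2/21), radius 1/420; x3: center (-1/2, 1/2), radius 1/5; x4: center (-7/12, -1/12), radius 1/30

Each x-disk chains the slot maps above it in w3; radii multiply.
tracing x3 down its 1-map path: center (-1/2, 1/2), radius 1/5
tracing x4 down its 2-map path: center (-7/12, -1/12), radius 1/30
tracing x2 down its 3-map path: center (-1/2, -2/21), radius 1/420
tracing x1 down its 3-map path: center (-1/2, -5/56), radius 1/420


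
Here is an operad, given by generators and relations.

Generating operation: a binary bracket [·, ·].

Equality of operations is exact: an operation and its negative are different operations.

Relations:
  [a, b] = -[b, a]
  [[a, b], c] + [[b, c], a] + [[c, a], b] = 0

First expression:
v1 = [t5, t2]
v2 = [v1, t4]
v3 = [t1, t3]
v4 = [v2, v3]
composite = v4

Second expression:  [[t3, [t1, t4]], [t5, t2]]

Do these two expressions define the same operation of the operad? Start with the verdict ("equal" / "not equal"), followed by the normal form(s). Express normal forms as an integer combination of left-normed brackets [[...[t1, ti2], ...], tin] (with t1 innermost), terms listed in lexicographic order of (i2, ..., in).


not equal; the first gives [[[[t1, t3], t2], t5], t4] - [[[[t1, t3], t4], t2], t5] + [[[[t1, t3], t4], t5], t2] - [[[[t1, t3], t5], t2], t4] and the second [[[[t1, t4], t3], t2], t5] - [[[[t1, t4], t3], t5], t2]

Normal form of the first expression: [[[[t1, t3], t2], t5], t4] - [[[[t1, t3], t4], t2], t5] + [[[[t1, t3], t4], t5], t2] - [[[[t1, t3], t5], t2], t4]
Normal form of the second expression: [[[[t1, t4], t3], t2], t5] - [[[[t1, t4], t3], t5], t2]
The normal forms differ: not equal.


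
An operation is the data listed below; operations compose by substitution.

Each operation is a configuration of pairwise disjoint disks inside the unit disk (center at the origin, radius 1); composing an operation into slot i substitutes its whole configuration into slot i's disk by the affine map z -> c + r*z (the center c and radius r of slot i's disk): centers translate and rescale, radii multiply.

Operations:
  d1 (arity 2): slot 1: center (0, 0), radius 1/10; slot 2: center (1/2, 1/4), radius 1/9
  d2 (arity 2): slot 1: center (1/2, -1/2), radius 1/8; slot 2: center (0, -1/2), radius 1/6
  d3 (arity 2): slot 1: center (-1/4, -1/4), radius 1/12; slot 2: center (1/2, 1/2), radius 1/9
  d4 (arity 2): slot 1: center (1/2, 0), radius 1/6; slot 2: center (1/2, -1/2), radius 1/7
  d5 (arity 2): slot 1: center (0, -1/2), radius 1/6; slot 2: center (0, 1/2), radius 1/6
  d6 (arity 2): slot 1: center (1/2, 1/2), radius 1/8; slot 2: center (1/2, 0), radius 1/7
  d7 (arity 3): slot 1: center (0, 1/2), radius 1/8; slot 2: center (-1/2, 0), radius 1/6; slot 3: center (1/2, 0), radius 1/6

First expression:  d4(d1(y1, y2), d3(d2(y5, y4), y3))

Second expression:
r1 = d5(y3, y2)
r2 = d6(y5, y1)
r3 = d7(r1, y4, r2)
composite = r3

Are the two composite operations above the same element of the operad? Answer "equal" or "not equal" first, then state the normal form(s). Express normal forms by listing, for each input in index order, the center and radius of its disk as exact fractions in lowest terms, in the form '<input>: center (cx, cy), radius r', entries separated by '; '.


not equal: they reduce to y1: center (1/2, 0), radius 1/60; y2: center (7/12, 1/24), radius 1/54; y3: center (4/7, -3/7), radius 1/63; y4: center (13/28, -13/24), radius 1/504; y5: center (79/168, -13/24), radius 1/672 and y1: center (7/12, 0), radius 1/42; y2: center (0, 9/16), radius 1/48; y3: center (0, 7/16), radius 1/48; y4: center (-1/2, 0), radius 1/6; y5: center (7/12, 1/12), radius 1/48

The first expression reduces to y1: center (1/2, 0), radius 1/60; y2: center (7/12, 1/24), radius 1/54; y3: center (4/7, -3/7), radius 1/63; y4: center (13/28, -13/24), radius 1/504; y5: center (79/168, -13/24), radius 1/672
The second expression reduces to y1: center (7/12, 0), radius 1/42; y2: center (0, 9/16), radius 1/48; y3: center (0, 7/16), radius 1/48; y4: center (-1/2, 0), radius 1/6; y5: center (7/12, 1/12), radius 1/48
No match — not equal.


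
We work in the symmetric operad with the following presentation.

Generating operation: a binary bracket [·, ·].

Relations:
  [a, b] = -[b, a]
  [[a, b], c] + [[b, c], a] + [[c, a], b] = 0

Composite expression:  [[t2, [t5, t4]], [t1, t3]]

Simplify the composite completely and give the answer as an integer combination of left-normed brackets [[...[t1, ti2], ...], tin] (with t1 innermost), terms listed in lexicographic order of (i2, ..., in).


[[[[t1, t3], t2], t4], t5] - [[[[t1, t3], t2], t5], t4] - [[[[t1, t3], t4], t5], t2] + [[[[t1, t3], t5], t4], t2]


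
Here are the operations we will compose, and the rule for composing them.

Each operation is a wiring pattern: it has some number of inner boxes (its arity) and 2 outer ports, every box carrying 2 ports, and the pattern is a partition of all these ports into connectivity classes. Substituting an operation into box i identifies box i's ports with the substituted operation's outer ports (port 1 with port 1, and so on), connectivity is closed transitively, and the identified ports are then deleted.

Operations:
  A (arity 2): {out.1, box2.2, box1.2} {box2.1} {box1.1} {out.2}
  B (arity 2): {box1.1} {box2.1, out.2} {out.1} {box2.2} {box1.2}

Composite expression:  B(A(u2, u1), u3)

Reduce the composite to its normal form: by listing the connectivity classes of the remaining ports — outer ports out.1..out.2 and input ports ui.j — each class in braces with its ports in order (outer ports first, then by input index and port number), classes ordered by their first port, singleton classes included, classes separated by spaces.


{out.1} {out.2, u3.1} {u1.1} {u1.2, u2.2} {u2.1} {u3.2}

Substituting into B glues patterns; closure does the rest.
composing A on (u2, u1), with out.j its own outer ports: {out.1, u1.2, u2.2} {out.2} {u1.1} {u2.1}
composing B on (u2, u1, u3), with out.j its own outer ports: {out.1} {out.2, u3.1} {u1.1} {u1.2, u2.2} {u2.1} {u3.2}


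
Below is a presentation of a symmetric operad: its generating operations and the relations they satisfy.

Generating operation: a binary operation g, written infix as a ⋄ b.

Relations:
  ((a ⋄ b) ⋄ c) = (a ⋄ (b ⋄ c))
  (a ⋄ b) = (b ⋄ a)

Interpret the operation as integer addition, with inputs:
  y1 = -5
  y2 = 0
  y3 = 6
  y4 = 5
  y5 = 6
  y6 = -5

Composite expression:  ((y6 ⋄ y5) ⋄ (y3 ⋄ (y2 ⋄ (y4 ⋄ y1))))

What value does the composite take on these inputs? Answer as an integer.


(y6 ⋄ y5) = 1
(y4 ⋄ y1) = 0
(y2 ⋄ (y4 ⋄ y1)) = 0
(y3 ⋄ (y2 ⋄ (y4 ⋄ y1))) = 6
((y6 ⋄ y5) ⋄ (y3 ⋄ (y2 ⋄ (y4 ⋄ y1)))) = 7

7


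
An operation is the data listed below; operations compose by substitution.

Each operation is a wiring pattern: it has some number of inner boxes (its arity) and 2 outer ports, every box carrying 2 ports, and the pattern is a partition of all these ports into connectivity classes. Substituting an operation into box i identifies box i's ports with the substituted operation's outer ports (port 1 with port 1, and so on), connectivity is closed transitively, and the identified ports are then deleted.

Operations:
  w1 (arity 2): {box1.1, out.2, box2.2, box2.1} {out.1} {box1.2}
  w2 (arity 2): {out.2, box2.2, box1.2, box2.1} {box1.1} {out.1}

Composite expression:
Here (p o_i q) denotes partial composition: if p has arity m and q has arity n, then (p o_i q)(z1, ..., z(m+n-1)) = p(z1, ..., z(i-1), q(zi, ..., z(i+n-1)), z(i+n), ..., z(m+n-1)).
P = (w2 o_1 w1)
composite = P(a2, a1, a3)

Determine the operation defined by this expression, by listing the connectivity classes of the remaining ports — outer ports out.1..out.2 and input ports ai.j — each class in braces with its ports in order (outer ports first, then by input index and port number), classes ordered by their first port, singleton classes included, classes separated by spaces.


{out.1} {out.2, a1.1, a1.2, a2.1, a3.1, a3.2} {a2.2}

Two ports join when wires chain via w2-identified ports.
after w1, the pattern on (a2, a1) reads {out.1} {out.2, a1.1, a1.2, a2.1} {a2.2} (out.j = its outer ports)
after w2, the pattern on (a2, a1, a3) reads {out.1} {out.2, a1.1, a1.2, a2.1, a3.1, a3.2} {a2.2} (out.j = its outer ports)


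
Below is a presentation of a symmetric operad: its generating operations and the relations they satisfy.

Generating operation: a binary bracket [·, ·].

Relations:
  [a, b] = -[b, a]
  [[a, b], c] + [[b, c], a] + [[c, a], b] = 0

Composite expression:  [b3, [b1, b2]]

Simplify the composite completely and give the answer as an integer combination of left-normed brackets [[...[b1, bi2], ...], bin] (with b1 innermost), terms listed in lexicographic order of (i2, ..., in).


-[[b1, b2], b3]


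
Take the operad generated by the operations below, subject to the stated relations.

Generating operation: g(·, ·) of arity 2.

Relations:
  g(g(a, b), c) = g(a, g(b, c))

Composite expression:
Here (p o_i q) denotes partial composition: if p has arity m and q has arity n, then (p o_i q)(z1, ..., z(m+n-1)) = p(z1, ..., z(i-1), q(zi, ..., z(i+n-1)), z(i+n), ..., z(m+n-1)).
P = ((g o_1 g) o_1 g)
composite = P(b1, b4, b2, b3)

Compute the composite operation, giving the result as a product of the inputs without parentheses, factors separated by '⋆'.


b1 ⋆ b4 ⋆ b2 ⋆ b3

Under associativity of g, the answer is the b's in reading order.
g(b1, b4) spells out as b1 ⋆ b4
g(g(b1, b4), b2) spells out as b1 ⋆ b4 ⋆ b2
g(g(g(b1, b4), b2), b3) spells out as b1 ⋆ b4 ⋆ b2 ⋆ b3


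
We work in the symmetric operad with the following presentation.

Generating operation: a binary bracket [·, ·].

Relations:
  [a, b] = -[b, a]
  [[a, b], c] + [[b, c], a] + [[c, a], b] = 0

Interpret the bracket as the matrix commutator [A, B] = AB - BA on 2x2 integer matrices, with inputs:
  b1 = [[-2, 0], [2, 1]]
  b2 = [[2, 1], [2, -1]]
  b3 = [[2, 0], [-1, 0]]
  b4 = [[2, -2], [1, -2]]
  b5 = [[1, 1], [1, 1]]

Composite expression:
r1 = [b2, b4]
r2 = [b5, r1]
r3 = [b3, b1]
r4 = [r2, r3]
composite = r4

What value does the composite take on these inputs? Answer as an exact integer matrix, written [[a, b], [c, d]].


[[10, 0], [30, -10]]

[b2, b4] = [[5, -10], [5, -5]]
[b5, [b2, b4]] = [[15, -10], [10, -15]]
[b3, b1] = [[0, 0], [-1, 0]]
[[b5, [b2, b4]], [b3, b1]] = [[10, 0], [30, -10]]


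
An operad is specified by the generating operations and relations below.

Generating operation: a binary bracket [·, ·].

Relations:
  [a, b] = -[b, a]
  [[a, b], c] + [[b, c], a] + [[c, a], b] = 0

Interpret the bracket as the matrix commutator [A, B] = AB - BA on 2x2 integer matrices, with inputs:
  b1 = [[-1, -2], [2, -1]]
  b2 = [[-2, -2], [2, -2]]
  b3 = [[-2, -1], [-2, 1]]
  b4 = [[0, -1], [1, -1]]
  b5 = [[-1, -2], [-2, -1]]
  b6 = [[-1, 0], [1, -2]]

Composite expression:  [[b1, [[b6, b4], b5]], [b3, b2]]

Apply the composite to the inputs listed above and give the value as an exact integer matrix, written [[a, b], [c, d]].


[[0, 96], [-96, 0]]

[b6, b4] = [[1, -1], [0, -1]]
[[b6, b4], b5] = [[2, -4], [4, -2]]
[b1, [[b6, b4], b5]] = [[0, 8], [8, 0]]
[b3, b2] = [[-6, 6], [6, 6]]
[[b1, [[b6, b4], b5]], [b3, b2]] = [[0, 96], [-96, 0]]


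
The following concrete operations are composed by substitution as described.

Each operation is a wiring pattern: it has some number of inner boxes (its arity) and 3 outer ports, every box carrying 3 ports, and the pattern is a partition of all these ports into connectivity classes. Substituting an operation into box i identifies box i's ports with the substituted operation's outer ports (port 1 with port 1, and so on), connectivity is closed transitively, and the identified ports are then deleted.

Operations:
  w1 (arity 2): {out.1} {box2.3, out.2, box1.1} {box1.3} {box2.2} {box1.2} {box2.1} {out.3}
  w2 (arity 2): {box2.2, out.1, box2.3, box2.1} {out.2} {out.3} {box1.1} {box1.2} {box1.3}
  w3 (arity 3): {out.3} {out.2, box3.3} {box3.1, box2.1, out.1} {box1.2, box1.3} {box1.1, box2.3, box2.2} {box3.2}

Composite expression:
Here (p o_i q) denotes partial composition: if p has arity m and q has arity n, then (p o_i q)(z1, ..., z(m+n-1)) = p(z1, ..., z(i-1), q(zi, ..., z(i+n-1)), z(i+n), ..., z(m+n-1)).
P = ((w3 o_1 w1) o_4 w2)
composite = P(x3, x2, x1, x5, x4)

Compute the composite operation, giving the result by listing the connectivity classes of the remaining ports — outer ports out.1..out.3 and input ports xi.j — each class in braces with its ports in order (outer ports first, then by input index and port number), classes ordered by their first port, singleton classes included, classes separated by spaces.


{out.1, x1.1, x4.1, x4.2, x4.3} {out.2} {out.3} {x1.2, x1.3} {x2.1} {x2.2} {x2.3, x3.1} {x3.2} {x3.3} {x5.1} {x5.2} {x5.3}

After gluing at w3, chains via deleted ports link the x-ports.
composing w1 on (x3, x2), with out.j its own outer ports: {out.1} {out.2, x2.3, x3.1} {out.3} {x2.1} {x2.2} {x3.2} {x3.3}
composing w2 on (x5, x4), with out.j its own outer ports: {out.1, x4.1, x4.2, x4.3} {out.2} {out.3} {x5.1} {x5.2} {x5.3}
composing w3 on (x3, x2, x1, x5, x4), with out.j its own outer ports: {out.1, x1.1, x4.1, x4.2, x4.3} {out.2} {out.3} {x1.2, x1.3} {x2.1} {x2.2} {x2.3, x3.1} {x3.2} {x3.3} {x5.1} {x5.2} {x5.3}


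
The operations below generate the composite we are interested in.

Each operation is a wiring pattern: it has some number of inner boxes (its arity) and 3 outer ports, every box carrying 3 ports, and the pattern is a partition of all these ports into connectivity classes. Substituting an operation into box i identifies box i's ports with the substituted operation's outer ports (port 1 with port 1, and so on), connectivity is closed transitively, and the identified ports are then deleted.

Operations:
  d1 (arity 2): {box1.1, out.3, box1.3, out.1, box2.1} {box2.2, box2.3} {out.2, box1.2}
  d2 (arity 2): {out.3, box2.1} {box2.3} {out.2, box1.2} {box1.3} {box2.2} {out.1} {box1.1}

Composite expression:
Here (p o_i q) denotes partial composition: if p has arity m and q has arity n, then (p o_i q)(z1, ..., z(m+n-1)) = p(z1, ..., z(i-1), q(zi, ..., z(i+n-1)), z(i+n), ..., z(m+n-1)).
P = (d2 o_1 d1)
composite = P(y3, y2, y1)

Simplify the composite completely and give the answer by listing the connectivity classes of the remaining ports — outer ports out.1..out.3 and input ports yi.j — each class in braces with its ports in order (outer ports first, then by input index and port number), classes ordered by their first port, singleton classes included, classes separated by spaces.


{out.1} {out.2, y3.2} {out.3, y1.1} {y1.2} {y1.3} {y2.1, y3.1, y3.3} {y2.2, y2.3}

Connectivity passes through glued d2-boundaries; trace each wire chain.
stage d1: inputs (y3, y2), connectivity {out.1, out.3, y2.1, y3.1, y3.3} {out.2, y3.2} {y2.2, y2.3}, out.j its boundary
stage d2: inputs (y3, y2, y1), connectivity {out.1} {out.2, y3.2} {out.3, y1.1} {y1.2} {y1.3} {y2.1, y3.1, y3.3} {y2.2, y2.3}, out.j its boundary


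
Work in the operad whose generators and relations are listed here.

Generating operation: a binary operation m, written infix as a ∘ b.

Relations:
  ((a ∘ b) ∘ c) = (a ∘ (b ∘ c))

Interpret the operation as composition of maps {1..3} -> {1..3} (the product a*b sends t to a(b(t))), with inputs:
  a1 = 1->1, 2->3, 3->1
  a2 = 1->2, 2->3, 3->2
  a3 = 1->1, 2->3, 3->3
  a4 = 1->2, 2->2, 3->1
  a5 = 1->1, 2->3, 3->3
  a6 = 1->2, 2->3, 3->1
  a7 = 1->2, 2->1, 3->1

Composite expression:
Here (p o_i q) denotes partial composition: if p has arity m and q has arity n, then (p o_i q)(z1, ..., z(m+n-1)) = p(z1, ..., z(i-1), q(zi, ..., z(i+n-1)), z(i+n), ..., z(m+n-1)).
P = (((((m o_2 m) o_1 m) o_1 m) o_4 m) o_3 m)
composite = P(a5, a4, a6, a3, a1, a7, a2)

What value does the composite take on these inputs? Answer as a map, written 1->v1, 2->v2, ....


1->3, 2->3, 3->3

(a5 ∘ a4) = 1->3, 2->3, 3->1
(a6 ∘ a3) = 1->2, 2->1, 3->1
((a5 ∘ a4) ∘ (a6 ∘ a3)) = 1->3, 2->3, 3->3
(a1 ∘ a7) = 1->3, 2->1, 3->1
((a1 ∘ a7) ∘ a2) = 1->1, 2->1, 3->1
(((a5 ∘ a4) ∘ (a6 ∘ a3)) ∘ ((a1 ∘ a7) ∘ a2)) = 1->3, 2->3, 3->3


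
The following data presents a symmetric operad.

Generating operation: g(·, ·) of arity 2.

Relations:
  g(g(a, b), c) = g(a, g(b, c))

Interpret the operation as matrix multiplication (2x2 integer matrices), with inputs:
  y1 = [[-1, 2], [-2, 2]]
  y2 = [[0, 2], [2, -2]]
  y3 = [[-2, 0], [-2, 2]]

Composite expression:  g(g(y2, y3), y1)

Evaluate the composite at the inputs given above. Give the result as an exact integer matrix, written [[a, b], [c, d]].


g(y2, y3) = [[-4, 4], [0, -4]]
g(g(y2, y3), y1) = [[-4, 0], [8, -8]]

[[-4, 0], [8, -8]]


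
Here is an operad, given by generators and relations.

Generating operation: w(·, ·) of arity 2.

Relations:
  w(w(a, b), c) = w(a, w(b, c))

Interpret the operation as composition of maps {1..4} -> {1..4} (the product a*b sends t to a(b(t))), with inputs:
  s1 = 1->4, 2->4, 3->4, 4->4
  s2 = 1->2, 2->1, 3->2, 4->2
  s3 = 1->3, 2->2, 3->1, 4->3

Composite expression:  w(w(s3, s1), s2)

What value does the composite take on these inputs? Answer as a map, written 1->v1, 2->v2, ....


w(s3, s1) = 1->3, 2->3, 3->3, 4->3
w(w(s3, s1), s2) = 1->3, 2->3, 3->3, 4->3

1->3, 2->3, 3->3, 4->3


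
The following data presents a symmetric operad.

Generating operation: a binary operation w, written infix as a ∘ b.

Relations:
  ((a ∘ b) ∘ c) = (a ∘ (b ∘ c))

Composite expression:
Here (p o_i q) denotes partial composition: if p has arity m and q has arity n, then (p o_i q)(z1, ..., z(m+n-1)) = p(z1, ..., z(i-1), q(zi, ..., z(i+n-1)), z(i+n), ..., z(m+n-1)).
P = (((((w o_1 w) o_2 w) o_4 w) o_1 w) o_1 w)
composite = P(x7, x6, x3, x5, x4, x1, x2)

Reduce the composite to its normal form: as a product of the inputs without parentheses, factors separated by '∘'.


x7 ∘ x6 ∘ x3 ∘ x5 ∘ x4 ∘ x1 ∘ x2

Key point: w is associative — brackets drop, the x-order remains.
(x7 ∘ x6) spells out as x7 ∘ x6
((x7 ∘ x6) ∘ x3) spells out as x7 ∘ x6 ∘ x3
(x5 ∘ x4) spells out as x5 ∘ x4
(((x7 ∘ x6) ∘ x3) ∘ (x5 ∘ x4)) spells out as x7 ∘ x6 ∘ x3 ∘ x5 ∘ x4
(x1 ∘ x2) spells out as x1 ∘ x2
((((x7 ∘ x6) ∘ x3) ∘ (x5 ∘ x4)) ∘ (x1 ∘ x2)) spells out as x7 ∘ x6 ∘ x3 ∘ x5 ∘ x4 ∘ x1 ∘ x2


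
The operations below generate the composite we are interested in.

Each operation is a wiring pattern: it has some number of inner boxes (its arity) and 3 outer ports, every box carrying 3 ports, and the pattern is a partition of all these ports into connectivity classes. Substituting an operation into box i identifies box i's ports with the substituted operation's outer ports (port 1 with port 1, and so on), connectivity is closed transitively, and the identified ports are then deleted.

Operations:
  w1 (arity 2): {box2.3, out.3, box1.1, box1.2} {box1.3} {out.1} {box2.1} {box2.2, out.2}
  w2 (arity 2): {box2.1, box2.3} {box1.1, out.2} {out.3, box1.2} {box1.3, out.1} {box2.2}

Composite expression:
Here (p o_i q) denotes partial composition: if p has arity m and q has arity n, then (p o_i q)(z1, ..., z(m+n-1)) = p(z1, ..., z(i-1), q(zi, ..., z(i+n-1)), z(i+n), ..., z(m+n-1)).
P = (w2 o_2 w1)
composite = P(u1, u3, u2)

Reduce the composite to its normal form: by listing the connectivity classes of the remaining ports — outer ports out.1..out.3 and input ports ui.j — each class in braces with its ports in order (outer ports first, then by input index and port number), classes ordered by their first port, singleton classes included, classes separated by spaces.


{out.1, u1.3} {out.2, u1.1} {out.3, u1.2} {u2.1} {u2.2} {u2.3, u3.1, u3.2} {u3.3}


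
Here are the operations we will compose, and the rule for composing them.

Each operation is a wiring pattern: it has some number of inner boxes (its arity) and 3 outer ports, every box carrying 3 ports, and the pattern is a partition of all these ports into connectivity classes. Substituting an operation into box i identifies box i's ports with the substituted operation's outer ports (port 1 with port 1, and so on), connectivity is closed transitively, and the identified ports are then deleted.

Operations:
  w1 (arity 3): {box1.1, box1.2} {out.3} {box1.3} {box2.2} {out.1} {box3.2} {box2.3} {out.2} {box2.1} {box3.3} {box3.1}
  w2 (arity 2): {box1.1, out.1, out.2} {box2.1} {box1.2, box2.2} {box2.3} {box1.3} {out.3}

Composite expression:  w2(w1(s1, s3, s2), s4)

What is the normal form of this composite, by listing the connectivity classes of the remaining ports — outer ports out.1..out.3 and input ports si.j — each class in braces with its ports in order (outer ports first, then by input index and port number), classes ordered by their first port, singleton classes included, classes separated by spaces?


After gluing at w2, chains via deleted ports link the s-ports.
the subtree at w1 composes to {out.1} {out.2} {out.3} {s1.1, s1.2} {s1.3} {s2.1} {s2.2} {s2.3} {s3.1} {s3.2} {s3.3} on (s1, s3, s2); out.j = own outer ports
the subtree at w2 composes to {out.1, out.2} {out.3} {s1.1, s1.2} {s1.3} {s2.1} {s2.2} {s2.3} {s3.1} {s3.2} {s3.3} {s4.1} {s4.2} {s4.3} on (s1, s3, s2, s4); out.j = own outer ports

{out.1, out.2} {out.3} {s1.1, s1.2} {s1.3} {s2.1} {s2.2} {s2.3} {s3.1} {s3.2} {s3.3} {s4.1} {s4.2} {s4.3}


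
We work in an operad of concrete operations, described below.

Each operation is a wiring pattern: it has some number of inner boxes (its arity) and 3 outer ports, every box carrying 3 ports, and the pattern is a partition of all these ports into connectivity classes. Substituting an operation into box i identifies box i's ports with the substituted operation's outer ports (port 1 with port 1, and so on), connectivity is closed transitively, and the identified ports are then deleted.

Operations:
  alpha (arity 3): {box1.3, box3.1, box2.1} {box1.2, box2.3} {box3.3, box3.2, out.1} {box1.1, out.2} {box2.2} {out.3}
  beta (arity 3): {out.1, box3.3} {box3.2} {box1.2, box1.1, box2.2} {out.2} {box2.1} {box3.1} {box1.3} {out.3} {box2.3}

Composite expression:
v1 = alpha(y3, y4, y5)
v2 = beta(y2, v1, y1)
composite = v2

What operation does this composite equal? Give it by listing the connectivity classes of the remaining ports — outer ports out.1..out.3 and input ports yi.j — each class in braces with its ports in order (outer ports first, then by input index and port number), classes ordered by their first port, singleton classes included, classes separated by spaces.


{out.1, y1.3} {out.2} {out.3} {y1.1} {y1.2} {y2.1, y2.2, y3.1} {y2.3} {y3.2, y4.3} {y3.3, y4.1, y5.1} {y4.2} {y5.2, y5.3}

Two ports join when wires chain via beta-identified ports.
stage alpha: inputs (y3, y4, y5), connectivity {out.1, y5.2, y5.3} {out.2, y3.1} {out.3} {y3.2, y4.3} {y3.3, y4.1, y5.1} {y4.2}, out.j its boundary
stage beta: inputs (y2, y3, y4, y5, y1), connectivity {out.1, y1.3} {out.2} {out.3} {y1.1} {y1.2} {y2.1, y2.2, y3.1} {y2.3} {y3.2, y4.3} {y3.3, y4.1, y5.1} {y4.2} {y5.2, y5.3}, out.j its boundary


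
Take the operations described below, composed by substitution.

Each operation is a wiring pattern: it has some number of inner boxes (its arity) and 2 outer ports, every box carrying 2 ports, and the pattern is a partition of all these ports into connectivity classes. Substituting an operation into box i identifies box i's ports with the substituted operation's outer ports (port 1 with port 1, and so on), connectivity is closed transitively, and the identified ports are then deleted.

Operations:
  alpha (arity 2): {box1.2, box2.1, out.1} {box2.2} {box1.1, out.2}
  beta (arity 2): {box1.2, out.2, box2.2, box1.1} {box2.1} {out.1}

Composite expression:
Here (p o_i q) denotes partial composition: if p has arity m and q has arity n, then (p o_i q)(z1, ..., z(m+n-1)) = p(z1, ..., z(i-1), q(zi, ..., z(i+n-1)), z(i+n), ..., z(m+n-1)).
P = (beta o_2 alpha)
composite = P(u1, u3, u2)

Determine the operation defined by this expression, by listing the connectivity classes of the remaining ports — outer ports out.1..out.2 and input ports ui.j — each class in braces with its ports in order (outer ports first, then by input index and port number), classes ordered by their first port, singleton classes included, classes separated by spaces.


{out.1} {out.2, u1.1, u1.2, u3.1} {u2.1, u3.2} {u2.2}

After gluing at beta, chains via deleted ports link the u-ports.
the subtree at alpha composes to {out.1, u2.1, u3.2} {out.2, u3.1} {u2.2} on (u3, u2); out.j = own outer ports
the subtree at beta composes to {out.1} {out.2, u1.1, u1.2, u3.1} {u2.1, u3.2} {u2.2} on (u1, u3, u2); out.j = own outer ports


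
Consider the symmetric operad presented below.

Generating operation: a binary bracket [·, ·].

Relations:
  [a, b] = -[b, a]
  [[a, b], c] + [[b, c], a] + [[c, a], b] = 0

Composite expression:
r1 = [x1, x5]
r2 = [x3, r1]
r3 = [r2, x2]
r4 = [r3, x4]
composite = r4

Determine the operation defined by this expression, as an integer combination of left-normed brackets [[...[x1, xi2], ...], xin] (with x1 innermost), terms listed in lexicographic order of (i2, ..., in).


-[[[[x1, x5], x3], x2], x4]

Skip Jacobi rewriting: expand, keep x1-initial words, read off terms.
Composite bracket: [[[x3, [x1, x5]], x2], x4]
Full expansion: 16 signed words from ab - ba (2^4 = 16).
Coefficients come from the x1-initial words:
  x1x5x3x2x4 (sign -1) contributes -[[[[x1, x5], x3], x2], x4]


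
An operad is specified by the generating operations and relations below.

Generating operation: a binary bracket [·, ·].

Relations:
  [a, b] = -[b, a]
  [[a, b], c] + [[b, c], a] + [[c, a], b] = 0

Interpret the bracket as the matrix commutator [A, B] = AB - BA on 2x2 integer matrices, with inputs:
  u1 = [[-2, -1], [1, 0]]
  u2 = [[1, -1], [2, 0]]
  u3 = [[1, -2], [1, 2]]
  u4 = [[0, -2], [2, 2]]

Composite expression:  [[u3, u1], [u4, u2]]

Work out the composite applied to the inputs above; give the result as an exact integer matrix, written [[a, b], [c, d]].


[[-14, -20], [16, 14]]

[u3, u1] = [[-1, -3], [-1, 1]]
[u4, u2] = [[-2, 4], [6, 2]]
[[u3, u1], [u4, u2]] = [[-14, -20], [16, 14]]


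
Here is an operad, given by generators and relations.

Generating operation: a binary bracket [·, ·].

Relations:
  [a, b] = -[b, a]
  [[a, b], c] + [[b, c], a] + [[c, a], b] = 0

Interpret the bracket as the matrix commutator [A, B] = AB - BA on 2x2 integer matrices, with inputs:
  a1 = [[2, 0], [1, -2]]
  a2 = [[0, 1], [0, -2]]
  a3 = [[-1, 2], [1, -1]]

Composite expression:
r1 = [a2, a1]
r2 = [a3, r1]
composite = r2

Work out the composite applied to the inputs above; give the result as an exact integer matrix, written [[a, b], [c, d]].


[[0, -4], [2, 0]]

[a2, a1] = [[1, -4], [-2, -1]]
[a3, [a2, a1]] = [[0, -4], [2, 0]]


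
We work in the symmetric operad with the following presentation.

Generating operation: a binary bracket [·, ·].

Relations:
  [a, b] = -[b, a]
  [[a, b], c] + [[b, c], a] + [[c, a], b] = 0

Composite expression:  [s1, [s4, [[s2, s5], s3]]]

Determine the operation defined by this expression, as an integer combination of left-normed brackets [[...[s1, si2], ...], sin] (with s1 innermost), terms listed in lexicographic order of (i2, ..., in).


Antisymmetry and Jacobi reduce to s1-anchored left-normed brackets.
Composite bracket: [s1, [s4, [[s2, s5], s3]]]
Full expansion: 16 signed words from ab - ba (2^4 = 16).
Only words starting with s1 matter:
  s1s2s5s3s4 (sign -1) contributes -[[[[s1, s2], s5], s3], s4]
  s1s3s2s5s4 (sign +1) contributes +[[[[s1, s3], s2], s5], s4]
  s1s3s5s2s4 (sign -1) contributes -[[[[s1, s3], s5], s2], s4]
  s1s4s2s5s3 (sign +1) contributes +[[[[s1, s4], s2], s5], s3]
  s1s4s3s2s5 (sign -1) contributes -[[[[s1, s4], s3], s2], s5]
  s1s4s3s5s2 (sign +1) contributes +[[[[s1, s4], s3], s5], s2]
  s1s4s5s2s3 (sign -1) contributes -[[[[s1, s4], s5], s2], s3]
  s1s5s2s3s4 (sign +1) contributes +[[[[s1, s5], s2], s3], s4]

-[[[[s1, s2], s5], s3], s4] + [[[[s1, s3], s2], s5], s4] - [[[[s1, s3], s5], s2], s4] + [[[[s1, s4], s2], s5], s3] - [[[[s1, s4], s3], s2], s5] + [[[[s1, s4], s3], s5], s2] - [[[[s1, s4], s5], s2], s3] + [[[[s1, s5], s2], s3], s4]


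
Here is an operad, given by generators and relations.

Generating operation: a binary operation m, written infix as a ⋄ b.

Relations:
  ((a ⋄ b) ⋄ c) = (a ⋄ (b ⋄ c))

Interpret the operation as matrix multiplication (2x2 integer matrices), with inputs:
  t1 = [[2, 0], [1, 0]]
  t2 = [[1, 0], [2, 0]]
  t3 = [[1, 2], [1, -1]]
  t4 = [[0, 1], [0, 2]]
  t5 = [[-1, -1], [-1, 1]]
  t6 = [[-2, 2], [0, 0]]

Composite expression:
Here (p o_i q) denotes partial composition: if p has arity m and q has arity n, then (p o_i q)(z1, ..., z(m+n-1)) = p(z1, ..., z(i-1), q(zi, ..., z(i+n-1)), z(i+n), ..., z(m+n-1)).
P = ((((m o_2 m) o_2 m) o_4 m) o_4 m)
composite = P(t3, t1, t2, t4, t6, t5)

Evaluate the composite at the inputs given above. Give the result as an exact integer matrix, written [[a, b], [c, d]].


[[0, 0], [0, 0]]


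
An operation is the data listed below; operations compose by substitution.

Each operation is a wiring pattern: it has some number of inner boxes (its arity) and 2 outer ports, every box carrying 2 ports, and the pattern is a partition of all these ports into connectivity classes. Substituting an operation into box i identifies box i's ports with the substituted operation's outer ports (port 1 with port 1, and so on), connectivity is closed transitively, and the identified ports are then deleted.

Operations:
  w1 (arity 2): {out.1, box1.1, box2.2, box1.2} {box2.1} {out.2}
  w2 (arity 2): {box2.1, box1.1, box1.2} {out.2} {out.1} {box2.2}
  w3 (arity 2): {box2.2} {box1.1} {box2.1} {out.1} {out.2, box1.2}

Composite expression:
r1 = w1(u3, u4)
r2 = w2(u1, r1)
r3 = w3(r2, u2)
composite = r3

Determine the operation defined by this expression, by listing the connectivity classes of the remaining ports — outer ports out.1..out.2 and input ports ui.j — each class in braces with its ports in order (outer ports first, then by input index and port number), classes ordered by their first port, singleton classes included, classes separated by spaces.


{out.1} {out.2} {u1.1, u1.2, u3.1, u3.2, u4.2} {u2.1} {u2.2} {u4.1}


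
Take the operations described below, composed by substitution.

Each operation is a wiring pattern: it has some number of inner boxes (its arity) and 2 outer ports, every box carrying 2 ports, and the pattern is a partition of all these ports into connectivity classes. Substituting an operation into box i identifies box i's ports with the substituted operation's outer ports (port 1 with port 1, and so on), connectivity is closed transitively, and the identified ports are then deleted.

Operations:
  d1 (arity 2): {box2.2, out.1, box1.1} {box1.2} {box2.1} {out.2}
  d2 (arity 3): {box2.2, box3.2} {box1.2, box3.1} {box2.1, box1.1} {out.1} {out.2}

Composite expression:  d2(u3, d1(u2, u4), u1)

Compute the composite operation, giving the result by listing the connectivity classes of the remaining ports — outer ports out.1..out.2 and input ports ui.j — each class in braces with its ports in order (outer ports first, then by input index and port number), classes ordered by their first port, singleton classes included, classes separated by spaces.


Substituting into d2 glues patterns; closure does the rest.
d1 over (u2, u4) gives {out.1, u2.1, u4.2} {out.2} {u2.2} {u4.1}, out.j being that stage's outer ports
d2 over (u3, u2, u4, u1) gives {out.1} {out.2} {u1.1, u3.2} {u1.2} {u2.1, u3.1, u4.2} {u2.2} {u4.1}, out.j being that stage's outer ports

{out.1} {out.2} {u1.1, u3.2} {u1.2} {u2.1, u3.1, u4.2} {u2.2} {u4.1}


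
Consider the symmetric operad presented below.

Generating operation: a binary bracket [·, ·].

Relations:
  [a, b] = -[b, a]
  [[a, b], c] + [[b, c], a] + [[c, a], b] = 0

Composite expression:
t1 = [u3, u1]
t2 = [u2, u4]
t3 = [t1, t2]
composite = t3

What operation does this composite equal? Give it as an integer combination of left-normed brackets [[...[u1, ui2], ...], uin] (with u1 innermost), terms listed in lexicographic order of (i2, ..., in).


-[[[u1, u3], u2], u4] + [[[u1, u3], u4], u2]


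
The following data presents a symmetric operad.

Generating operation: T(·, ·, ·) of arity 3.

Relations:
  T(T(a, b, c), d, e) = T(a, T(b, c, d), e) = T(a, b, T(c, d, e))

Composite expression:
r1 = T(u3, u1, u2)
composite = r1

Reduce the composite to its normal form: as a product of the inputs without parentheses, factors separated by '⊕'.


u3 ⊕ u1 ⊕ u2

Under associativity of T, the answer is the u's in reading order.
T(u3, u1, u2) spells out as u3 ⊕ u1 ⊕ u2
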